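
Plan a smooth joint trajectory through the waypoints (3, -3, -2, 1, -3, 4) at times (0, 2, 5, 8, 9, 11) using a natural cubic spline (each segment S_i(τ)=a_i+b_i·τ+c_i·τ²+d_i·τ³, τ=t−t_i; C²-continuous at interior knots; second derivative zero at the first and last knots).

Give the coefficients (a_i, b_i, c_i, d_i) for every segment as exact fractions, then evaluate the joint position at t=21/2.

  seg 0: a=3 b=-16568/4677 c=0 d=2537/18708
  seg 1: a=-3 b=-8957/4677 c=2537/3118 d=-1801/84186
  seg 2: a=-2 b=22349/9354 c=2905/4677 d=-30425/84186
  seg 3: a=1 b=-17033/4677 c=-8205/3118 d=21265/9354
  seg 4: a=-3 b=-19501/9354 c=6530/1559 d=-3265/4677
S(21/2) = 11737/12472

Δ: Δ0=-3, Δ1=1/3, Δ2=1, Δ3=-4, Δ4=7/2
row 1: diag=10, rhs=20; c'=3/10, d'=2
row 2: denom=12−3·3/10=111/10; d'=(4−3·2)/(111/10)=-20/111
row 3: denom=8−3·10/37=266/37; d'=(-30−3·-20/111)/(266/37)=-545/133
row 4: denom=6−1·37/266=1559/266; d'=(45−1·-545/133)/(1559/266)=13060/1559
back: M4=13060/1559
back: M3=-545/133−37/266·13060/1559=-8205/1559
back: M2=-20/111−10/37·-8205/1559=5810/4677
back: M1=2−3/10·5810/4677=2537/1559
M: M0=0, M1=2537/1559, M2=5810/4677, M3=-8205/1559, M4=13060/1559, M5=0
seg 0: a=3, c=M0/2=0, d=(M1−M0)/(6·2)=2537/18708, b=Δ0−h0·(2M0+M1)/6=-16568/4677
seg 1: a=-3, c=M1/2=2537/3118, d=(M2−M1)/(6·3)=-1801/84186, b=Δ1−h1·(2M1+M2)/6=-8957/4677
seg 2: a=-2, c=M2/2=2905/4677, d=(M3−M2)/(6·3)=-30425/84186, b=Δ2−h2·(2M2+M3)/6=22349/9354
seg 3: a=1, c=M3/2=-8205/3118, d=(M4−M3)/(6·1)=21265/9354, b=Δ3−h3·(2M3+M4)/6=-17033/4677
seg 4: a=-3, c=M4/2=6530/1559, d=(M5−M4)/(6·2)=-3265/4677, b=Δ4−h4·(2M4+M5)/6=-19501/9354
t_q=21/2 → seg 4, τ=3/2; S=-3+-19501/9354·τ+6530/1559·τ²+-3265/4677·τ³=11737/12472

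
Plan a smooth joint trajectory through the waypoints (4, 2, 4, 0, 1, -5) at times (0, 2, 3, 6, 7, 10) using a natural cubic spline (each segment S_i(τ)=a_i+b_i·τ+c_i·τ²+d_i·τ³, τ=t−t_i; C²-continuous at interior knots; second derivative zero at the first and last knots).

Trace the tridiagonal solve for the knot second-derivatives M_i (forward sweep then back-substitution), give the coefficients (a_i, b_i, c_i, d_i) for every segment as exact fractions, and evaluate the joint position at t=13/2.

  seg 0: a=4 b=-5671/2529 c=0 d=1571/5058
  seg 1: a=2 b=3755/2529 c=1571/843 d=-3410/2529
  seg 2: a=4 b=2951/2529 c=-613/281 d=10228/22761
  seg 3: a=0 b=533/2529 c=4711/2529 d=-905/843
  seg 4: a=1 b=1810/2529 c=-3434/2529 d=3434/22761
S(13/2) = 8839/20232

Δ: Δ0=-1, Δ1=2, Δ2=-4/3, Δ3=1, Δ4=-2
row 1: diag=6, rhs=18; c'=1/6, d'=3
row 2: denom=8−1·1/6=47/6; d'=(-20−1·3)/(47/6)=-138/47
row 3: denom=8−3·18/47=322/47; d'=(14−3·-138/47)/(322/47)=536/161
row 4: denom=8−1·47/322=2529/322; d'=(-18−1·536/161)/(2529/322)=-6868/2529
back: M4=-6868/2529
back: M3=536/161−47/322·-6868/2529=9422/2529
back: M2=-138/47−18/47·9422/2529=-1226/281
back: M1=3−1/6·-1226/281=3142/843
M: M0=0, M1=3142/843, M2=-1226/281, M3=9422/2529, M4=-6868/2529, M5=0
seg 0: a=4, c=M0/2=0, d=(M1−M0)/(6·2)=1571/5058, b=Δ0−h0·(2M0+M1)/6=-5671/2529
seg 1: a=2, c=M1/2=1571/843, d=(M2−M1)/(6·1)=-3410/2529, b=Δ1−h1·(2M1+M2)/6=3755/2529
seg 2: a=4, c=M2/2=-613/281, d=(M3−M2)/(6·3)=10228/22761, b=Δ2−h2·(2M2+M3)/6=2951/2529
seg 3: a=0, c=M3/2=4711/2529, d=(M4−M3)/(6·1)=-905/843, b=Δ3−h3·(2M3+M4)/6=533/2529
seg 4: a=1, c=M4/2=-3434/2529, d=(M5−M4)/(6·3)=3434/22761, b=Δ4−h4·(2M4+M5)/6=1810/2529
t_q=13/2 → seg 3, τ=1/2; S=0+533/2529·τ+4711/2529·τ²+-905/843·τ³=8839/20232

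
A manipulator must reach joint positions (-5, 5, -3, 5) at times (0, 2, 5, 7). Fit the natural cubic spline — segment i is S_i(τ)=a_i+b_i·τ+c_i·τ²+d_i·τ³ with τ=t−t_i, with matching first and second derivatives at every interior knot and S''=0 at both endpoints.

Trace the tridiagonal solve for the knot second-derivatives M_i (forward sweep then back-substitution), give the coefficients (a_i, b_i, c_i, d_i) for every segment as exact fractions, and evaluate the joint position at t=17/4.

Δ: Δ0=5, Δ1=-8/3, Δ2=4
row 1: diag=10, rhs=-46; c'=3/10, d'=-23/5
row 2: denom=10−3·3/10=91/10; d'=(40−3·-23/5)/(91/10)=538/91
back: M2=538/91
back: M1=-23/5−3/10·538/91=-580/91
M: M0=0, M1=-580/91, M2=538/91, M3=0
seg 0: a=-5, c=M0/2=0, d=(M1−M0)/(6·2)=-145/273, b=Δ0−h0·(2M0+M1)/6=1945/273
seg 1: a=5, c=M1/2=-290/91, d=(M2−M1)/(6·3)=43/63, b=Δ1−h1·(2M1+M2)/6=205/273
seg 2: a=-3, c=M2/2=269/91, d=(M3−M2)/(6·2)=-269/546, b=Δ2−h2·(2M2+M3)/6=16/273
t_q=17/4 → seg 1, τ=9/4; S=5+205/273·τ+-290/91·τ²+43/63·τ³=-9721/5824

  seg 0: a=-5 b=1945/273 c=0 d=-145/273
  seg 1: a=5 b=205/273 c=-290/91 d=43/63
  seg 2: a=-3 b=16/273 c=269/91 d=-269/546
S(17/4) = -9721/5824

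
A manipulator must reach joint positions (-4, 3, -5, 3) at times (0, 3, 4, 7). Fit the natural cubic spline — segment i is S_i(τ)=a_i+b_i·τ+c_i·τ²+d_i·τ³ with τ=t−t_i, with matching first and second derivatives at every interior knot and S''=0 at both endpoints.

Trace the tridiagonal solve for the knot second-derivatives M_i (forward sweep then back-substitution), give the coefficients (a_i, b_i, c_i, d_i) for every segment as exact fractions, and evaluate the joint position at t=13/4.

  seg 0: a=-4 b=61/9 c=0 d=-40/81
  seg 1: a=3 b=-59/9 c=-40/9 d=3
  seg 2: a=-5 b=-58/9 c=41/9 d=-41/81
S(13/4) = 217/192

Δ: Δ0=7/3, Δ1=-8, Δ2=8/3
row 1: diag=8, rhs=-62; c'=1/8, d'=-31/4
row 2: denom=8−1·1/8=63/8; d'=(64−1·-31/4)/(63/8)=82/9
back: M2=82/9
back: M1=-31/4−1/8·82/9=-80/9
M: M0=0, M1=-80/9, M2=82/9, M3=0
seg 0: a=-4, c=M0/2=0, d=(M1−M0)/(6·3)=-40/81, b=Δ0−h0·(2M0+M1)/6=61/9
seg 1: a=3, c=M1/2=-40/9, d=(M2−M1)/(6·1)=3, b=Δ1−h1·(2M1+M2)/6=-59/9
seg 2: a=-5, c=M2/2=41/9, d=(M3−M2)/(6·3)=-41/81, b=Δ2−h2·(2M2+M3)/6=-58/9
t_q=13/4 → seg 1, τ=1/4; S=3+-59/9·τ+-40/9·τ²+3·τ³=217/192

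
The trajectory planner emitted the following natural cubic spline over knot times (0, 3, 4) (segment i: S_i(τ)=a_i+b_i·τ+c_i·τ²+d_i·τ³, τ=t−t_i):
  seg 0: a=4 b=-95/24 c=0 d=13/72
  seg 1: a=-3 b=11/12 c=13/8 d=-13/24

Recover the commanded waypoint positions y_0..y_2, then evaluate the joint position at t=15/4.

y_0 = S_0(0) = a_0 = 4
y_1 = S_1(0) = a_1 = -3
y_2 = S_1(1) = -1
t_q=15/4 is in segment 1 (τ=3/4); S_1(τ)=-833/512

y_0=4 y_1=-3 y_2=-1
S(15/4) = -833/512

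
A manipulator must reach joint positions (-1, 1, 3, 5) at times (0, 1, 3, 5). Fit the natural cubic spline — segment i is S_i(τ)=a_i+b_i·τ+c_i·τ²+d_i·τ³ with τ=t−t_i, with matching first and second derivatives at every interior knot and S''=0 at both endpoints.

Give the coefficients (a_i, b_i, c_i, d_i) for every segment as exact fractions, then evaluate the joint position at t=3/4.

Δ: Δ0=2, Δ1=1, Δ2=1
row 1: diag=6, rhs=-6; c'=1/3, d'=-1
row 2: denom=8−2·1/3=22/3; d'=(0−2·-1)/(22/3)=3/11
back: M2=3/11
back: M1=-1−1/3·3/11=-12/11
M: M0=0, M1=-12/11, M2=3/11, M3=0
seg 0: a=-1, c=M0/2=0, d=(M1−M0)/(6·1)=-2/11, b=Δ0−h0·(2M0+M1)/6=24/11
seg 1: a=1, c=M1/2=-6/11, d=(M2−M1)/(6·2)=5/44, b=Δ1−h1·(2M1+M2)/6=18/11
seg 2: a=3, c=M2/2=3/22, d=(M3−M2)/(6·2)=-1/44, b=Δ2−h2·(2M2+M3)/6=9/11
t_q=3/4 → seg 0, τ=3/4; S=-1+24/11·τ+0·τ²+-2/11·τ³=197/352

  seg 0: a=-1 b=24/11 c=0 d=-2/11
  seg 1: a=1 b=18/11 c=-6/11 d=5/44
  seg 2: a=3 b=9/11 c=3/22 d=-1/44
S(3/4) = 197/352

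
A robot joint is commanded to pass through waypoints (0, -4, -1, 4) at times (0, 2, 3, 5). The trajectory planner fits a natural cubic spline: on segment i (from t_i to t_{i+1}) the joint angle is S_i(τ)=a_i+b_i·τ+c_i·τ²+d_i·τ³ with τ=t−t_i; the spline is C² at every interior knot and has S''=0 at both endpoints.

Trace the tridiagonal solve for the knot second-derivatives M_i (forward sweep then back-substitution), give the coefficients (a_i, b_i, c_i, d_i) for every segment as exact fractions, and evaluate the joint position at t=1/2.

Δ: Δ0=-2, Δ1=3, Δ2=5/2
row 1: diag=6, rhs=30; c'=1/6, d'=5
row 2: denom=6−1·1/6=35/6; d'=(-3−1·5)/(35/6)=-48/35
back: M2=-48/35
back: M1=5−1/6·-48/35=183/35
M: M0=0, M1=183/35, M2=-48/35, M3=0
seg 0: a=0, c=M0/2=0, d=(M1−M0)/(6·2)=61/140, b=Δ0−h0·(2M0+M1)/6=-131/35
seg 1: a=-4, c=M1/2=183/70, d=(M2−M1)/(6·1)=-11/10, b=Δ1−h1·(2M1+M2)/6=52/35
seg 2: a=-1, c=M2/2=-24/35, d=(M3−M2)/(6·2)=4/35, b=Δ2−h2·(2M2+M3)/6=239/70
t_q=1/2 → seg 0, τ=1/2; S=0+-131/35·τ+0·τ²+61/140·τ³=-407/224

  seg 0: a=0 b=-131/35 c=0 d=61/140
  seg 1: a=-4 b=52/35 c=183/70 d=-11/10
  seg 2: a=-1 b=239/70 c=-24/35 d=4/35
S(1/2) = -407/224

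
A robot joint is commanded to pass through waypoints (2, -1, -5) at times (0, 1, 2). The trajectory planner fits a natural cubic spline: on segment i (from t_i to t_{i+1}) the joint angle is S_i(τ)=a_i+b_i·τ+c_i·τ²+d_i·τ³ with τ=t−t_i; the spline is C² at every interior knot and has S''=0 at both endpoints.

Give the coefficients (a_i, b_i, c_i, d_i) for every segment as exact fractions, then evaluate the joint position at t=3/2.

  seg 0: a=2 b=-11/4 c=0 d=-1/4
  seg 1: a=-1 b=-7/2 c=-3/4 d=1/4
S(3/2) = -93/32

Δ: Δ0=-3, Δ1=-4
row 1: diag=4, rhs=-6; c'=1/4, d'=-3/2
back: M1=-3/2
M: M0=0, M1=-3/2, M2=0
seg 0: a=2, c=M0/2=0, d=(M1−M0)/(6·1)=-1/4, b=Δ0−h0·(2M0+M1)/6=-11/4
seg 1: a=-1, c=M1/2=-3/4, d=(M2−M1)/(6·1)=1/4, b=Δ1−h1·(2M1+M2)/6=-7/2
t_q=3/2 → seg 1, τ=1/2; S=-1+-7/2·τ+-3/4·τ²+1/4·τ³=-93/32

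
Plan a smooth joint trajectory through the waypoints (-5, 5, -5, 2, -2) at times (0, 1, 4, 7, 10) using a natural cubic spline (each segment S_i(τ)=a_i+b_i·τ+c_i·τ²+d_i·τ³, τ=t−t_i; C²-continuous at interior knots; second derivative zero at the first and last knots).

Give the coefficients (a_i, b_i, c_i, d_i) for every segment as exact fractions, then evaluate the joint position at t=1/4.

  seg 0: a=-5 b=3919/324 c=0 d=-679/324
  seg 1: a=5 b=941/162 c=-679/108 d=3149/2916
  seg 2: a=-5 b=-893/324 c=278/81 d=-1687/2916
  seg 3: a=2 b=359/162 c=-575/324 d=575/2916
S(1/4) = -13885/6912

Δ: Δ0=10, Δ1=-10/3, Δ2=7/3, Δ3=-4/3
row 1: diag=8, rhs=-80; c'=3/8, d'=-10
row 2: denom=12−3·3/8=87/8; d'=(34−3·-10)/(87/8)=512/87
row 3: denom=12−3·8/29=324/29; d'=(-22−3·512/87)/(324/29)=-575/162
back: M3=-575/162
back: M2=512/87−8/29·-575/162=556/81
back: M1=-10−3/8·556/81=-679/54
M: M0=0, M1=-679/54, M2=556/81, M3=-575/162, M4=0
seg 0: a=-5, c=M0/2=0, d=(M1−M0)/(6·1)=-679/324, b=Δ0−h0·(2M0+M1)/6=3919/324
seg 1: a=5, c=M1/2=-679/108, d=(M2−M1)/(6·3)=3149/2916, b=Δ1−h1·(2M1+M2)/6=941/162
seg 2: a=-5, c=M2/2=278/81, d=(M3−M2)/(6·3)=-1687/2916, b=Δ2−h2·(2M2+M3)/6=-893/324
seg 3: a=2, c=M3/2=-575/324, d=(M4−M3)/(6·3)=575/2916, b=Δ3−h3·(2M3+M4)/6=359/162
t_q=1/4 → seg 0, τ=1/4; S=-5+3919/324·τ+0·τ²+-679/324·τ³=-13885/6912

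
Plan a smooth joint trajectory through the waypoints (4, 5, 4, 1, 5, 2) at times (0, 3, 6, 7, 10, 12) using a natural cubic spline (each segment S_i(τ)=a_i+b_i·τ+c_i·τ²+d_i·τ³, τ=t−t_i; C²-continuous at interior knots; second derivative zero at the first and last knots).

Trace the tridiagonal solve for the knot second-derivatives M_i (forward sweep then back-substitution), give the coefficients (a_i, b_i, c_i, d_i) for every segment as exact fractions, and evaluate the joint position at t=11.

Δ: Δ0=1/3, Δ1=-1/3, Δ2=-3, Δ3=4/3, Δ4=-3/2
row 1: diag=12, rhs=-4; c'=1/4, d'=-1/3
row 2: denom=8−3·1/4=29/4; d'=(-16−3·-1/3)/(29/4)=-60/29
row 3: denom=8−1·4/29=228/29; d'=(26−1·-60/29)/(228/29)=407/114
row 4: denom=10−3·29/76=673/76; d'=(-17−3·407/114)/(673/76)=-2106/673
back: M4=-2106/673
back: M3=407/114−29/76·-2106/673=9619/2019
back: M2=-60/29−4/29·9619/2019=-5504/2019
back: M1=-1/3−1/4·-5504/2019=703/2019
M: M0=0, M1=703/2019, M2=-5504/2019, M3=9619/2019, M4=-2106/673, M5=0
seg 0: a=4, c=M0/2=0, d=(M1−M0)/(6·3)=703/36342, b=Δ0−h0·(2M0+M1)/6=643/4038
seg 1: a=5, c=M1/2=703/4038, d=(M2−M1)/(6·3)=-2069/12114, b=Δ1−h1·(2M1+M2)/6=1376/2019
seg 2: a=4, c=M2/2=-2752/2019, d=(M3−M2)/(6·1)=5041/4038, b=Δ2−h2·(2M2+M3)/6=-11651/4038
seg 3: a=1, c=M3/2=9619/4038, d=(M4−M3)/(6·3)=-15937/36342, b=Δ3−h3·(2M3+M4)/6=-1256/673
seg 4: a=5, c=M4/2=-1053/673, d=(M5−M4)/(6·2)=351/1346, b=Δ4−h4·(2M4+M5)/6=789/1346
t_q=11 → seg 4, τ=1; S=5+789/1346·τ+-1053/673·τ²+351/1346·τ³=2882/673

  seg 0: a=4 b=643/4038 c=0 d=703/36342
  seg 1: a=5 b=1376/2019 c=703/4038 d=-2069/12114
  seg 2: a=4 b=-11651/4038 c=-2752/2019 d=5041/4038
  seg 3: a=1 b=-1256/673 c=9619/4038 d=-15937/36342
  seg 4: a=5 b=789/1346 c=-1053/673 d=351/1346
S(11) = 2882/673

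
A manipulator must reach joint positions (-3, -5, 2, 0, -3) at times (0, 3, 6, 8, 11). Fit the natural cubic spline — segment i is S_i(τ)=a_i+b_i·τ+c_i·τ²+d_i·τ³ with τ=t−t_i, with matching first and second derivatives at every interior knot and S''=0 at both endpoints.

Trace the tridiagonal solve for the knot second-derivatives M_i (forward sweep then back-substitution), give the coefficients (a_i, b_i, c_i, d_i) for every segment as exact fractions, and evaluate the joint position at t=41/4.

Δ: Δ0=-2/3, Δ1=7/3, Δ2=-1, Δ3=-1
row 1: diag=12, rhs=18; c'=1/4, d'=3/2
row 2: denom=10−3·1/4=37/4; d'=(-20−3·3/2)/(37/4)=-98/37
row 3: denom=10−2·8/37=354/37; d'=(0−2·-98/37)/(354/37)=98/177
back: M3=98/177
back: M2=-98/37−8/37·98/177=-490/177
back: M1=3/2−1/4·-490/177=388/177
M: M0=0, M1=388/177, M2=-490/177, M3=98/177, M4=0
seg 0: a=-3, c=M0/2=0, d=(M1−M0)/(6·3)=194/1593, b=Δ0−h0·(2M0+M1)/6=-104/59
seg 1: a=-5, c=M1/2=194/177, d=(M2−M1)/(6·3)=-439/1593, b=Δ1−h1·(2M1+M2)/6=90/59
seg 2: a=2, c=M2/2=-245/177, d=(M3−M2)/(6·2)=49/177, b=Δ2−h2·(2M2+M3)/6=39/59
seg 3: a=0, c=M3/2=49/177, d=(M4−M3)/(6·3)=-49/1593, b=Δ3−h3·(2M3+M4)/6=-275/177
t_q=41/4 → seg 3, τ=9/4; S=0+-275/177·τ+49/177·τ²+-49/1593·τ³=-9231/3776

  seg 0: a=-3 b=-104/59 c=0 d=194/1593
  seg 1: a=-5 b=90/59 c=194/177 d=-439/1593
  seg 2: a=2 b=39/59 c=-245/177 d=49/177
  seg 3: a=0 b=-275/177 c=49/177 d=-49/1593
S(41/4) = -9231/3776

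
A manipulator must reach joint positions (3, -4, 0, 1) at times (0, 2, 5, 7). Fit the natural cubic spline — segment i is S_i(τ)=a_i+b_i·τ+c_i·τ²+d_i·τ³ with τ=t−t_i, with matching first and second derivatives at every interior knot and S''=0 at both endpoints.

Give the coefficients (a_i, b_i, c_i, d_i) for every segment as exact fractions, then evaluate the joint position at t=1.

Δ: Δ0=-7/2, Δ1=4/3, Δ2=1/2
row 1: diag=10, rhs=29; c'=3/10, d'=29/10
row 2: denom=10−3·3/10=91/10; d'=(-5−3·29/10)/(91/10)=-137/91
back: M2=-137/91
back: M1=29/10−3/10·-137/91=305/91
M: M0=0, M1=305/91, M2=-137/91, M3=0
seg 0: a=3, c=M0/2=0, d=(M1−M0)/(6·2)=305/1092, b=Δ0−h0·(2M0+M1)/6=-2521/546
seg 1: a=-4, c=M1/2=305/182, d=(M2−M1)/(6·3)=-17/63, b=Δ1−h1·(2M1+M2)/6=-691/546
seg 2: a=0, c=M2/2=-137/182, d=(M3−M2)/(6·2)=137/1092, b=Δ2−h2·(2M2+M3)/6=821/546
t_q=1 → seg 0, τ=1; S=3+-2521/546·τ+0·τ²+305/1092·τ³=-487/364

  seg 0: a=3 b=-2521/546 c=0 d=305/1092
  seg 1: a=-4 b=-691/546 c=305/182 d=-17/63
  seg 2: a=0 b=821/546 c=-137/182 d=137/1092
S(1) = -487/364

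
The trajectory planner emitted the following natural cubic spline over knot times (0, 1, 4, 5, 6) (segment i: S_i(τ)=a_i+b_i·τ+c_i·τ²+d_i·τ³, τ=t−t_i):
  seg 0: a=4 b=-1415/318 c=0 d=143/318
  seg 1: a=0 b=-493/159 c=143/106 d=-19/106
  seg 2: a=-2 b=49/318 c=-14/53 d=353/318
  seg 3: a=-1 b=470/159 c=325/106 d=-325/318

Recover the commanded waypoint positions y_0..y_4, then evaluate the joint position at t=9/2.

y_0=4 y_1=0 y_2=-2 y_3=-1 y_4=4
S(9/2) = -1569/848

y_0 = S_0(0) = a_0 = 4
y_1 = S_1(0) = a_1 = 0
y_2 = S_2(0) = a_2 = -2
y_3 = S_3(0) = a_3 = -1
y_4 = S_3(1) = 4
t_q=9/2 is in segment 2 (τ=1/2); S_2(τ)=-1569/848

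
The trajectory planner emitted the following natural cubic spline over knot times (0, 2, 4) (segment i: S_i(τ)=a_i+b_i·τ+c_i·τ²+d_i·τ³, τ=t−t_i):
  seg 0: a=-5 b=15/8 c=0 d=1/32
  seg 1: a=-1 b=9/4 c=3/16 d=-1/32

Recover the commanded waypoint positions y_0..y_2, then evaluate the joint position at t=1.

y_0 = S_0(0) = a_0 = -5
y_1 = S_1(0) = a_1 = -1
y_2 = S_1(2) = 4
t_q=1 is in segment 0 (τ=1); S_0(τ)=-99/32

y_0=-5 y_1=-1 y_2=4
S(1) = -99/32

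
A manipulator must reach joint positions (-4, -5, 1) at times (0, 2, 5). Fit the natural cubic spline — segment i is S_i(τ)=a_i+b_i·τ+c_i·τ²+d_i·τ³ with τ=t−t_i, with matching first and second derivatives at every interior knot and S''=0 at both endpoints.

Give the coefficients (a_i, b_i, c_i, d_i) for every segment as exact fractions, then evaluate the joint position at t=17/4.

Δ: Δ0=-1/2, Δ1=2
row 1: diag=10, rhs=15; c'=3/10, d'=3/2
back: M1=3/2
M: M0=0, M1=3/2, M2=0
seg 0: a=-4, c=M0/2=0, d=(M1−M0)/(6·2)=1/8, b=Δ0−h0·(2M0+M1)/6=-1
seg 1: a=-5, c=M1/2=3/4, d=(M2−M1)/(6·3)=-1/12, b=Δ1−h1·(2M1+M2)/6=1/2
t_q=17/4 → seg 1, τ=9/4; S=-5+1/2·τ+3/4·τ²+-1/12·τ³=-263/256

  seg 0: a=-4 b=-1 c=0 d=1/8
  seg 1: a=-5 b=1/2 c=3/4 d=-1/12
S(17/4) = -263/256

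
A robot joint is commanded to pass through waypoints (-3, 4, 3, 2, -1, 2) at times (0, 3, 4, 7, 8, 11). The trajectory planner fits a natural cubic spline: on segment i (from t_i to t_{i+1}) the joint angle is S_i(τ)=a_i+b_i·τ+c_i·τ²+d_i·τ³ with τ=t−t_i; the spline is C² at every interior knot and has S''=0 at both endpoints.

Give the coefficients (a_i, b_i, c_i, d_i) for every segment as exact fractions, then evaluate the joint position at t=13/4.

Δ: Δ0=7/3, Δ1=-1, Δ2=-1/3, Δ3=-3, Δ4=1
row 1: diag=8, rhs=-20; c'=1/8, d'=-5/2
row 2: denom=8−1·1/8=63/8; d'=(4−1·-5/2)/(63/8)=52/63
row 3: denom=8−3·8/21=48/7; d'=(-16−3·52/63)/(48/7)=-97/36
row 4: denom=8−1·7/48=377/48; d'=(24−1·-97/36)/(377/48)=3844/1131
back: M4=3844/1131
back: M3=-97/36−7/48·3844/1131=-3608/1131
back: M2=52/63−8/21·-3608/1131=2308/1131
back: M1=-5/2−1/8·2308/1131=-3116/1131
M: M0=0, M1=-3116/1131, M2=2308/1131, M3=-3608/1131, M4=3844/1131, M5=0
seg 0: a=-3, c=M0/2=0, d=(M1−M0)/(6·3)=-1558/10179, b=Δ0−h0·(2M0+M1)/6=1399/377
seg 1: a=4, c=M1/2=-1558/1131, d=(M2−M1)/(6·1)=904/1131, b=Δ1−h1·(2M1+M2)/6=-159/377
seg 2: a=3, c=M2/2=1154/1131, d=(M3−M2)/(6·3)=-34/117, b=Δ2−h2·(2M2+M3)/6=-881/1131
seg 3: a=2, c=M3/2=-1804/1131, d=(M4−M3)/(6·1)=414/377, b=Δ3−h3·(2M3+M4)/6=-2831/1131
seg 4: a=-1, c=M4/2=1922/1131, d=(M5−M4)/(6·3)=-1922/10179, b=Δ4−h4·(2M4+M5)/6=-2713/1131
t_q=13/4 → seg 1, τ=1/4; S=4+-159/377·τ+-1558/1131·τ²+904/1131·τ³=2881/754

  seg 0: a=-3 b=1399/377 c=0 d=-1558/10179
  seg 1: a=4 b=-159/377 c=-1558/1131 d=904/1131
  seg 2: a=3 b=-881/1131 c=1154/1131 d=-34/117
  seg 3: a=2 b=-2831/1131 c=-1804/1131 d=414/377
  seg 4: a=-1 b=-2713/1131 c=1922/1131 d=-1922/10179
S(13/4) = 2881/754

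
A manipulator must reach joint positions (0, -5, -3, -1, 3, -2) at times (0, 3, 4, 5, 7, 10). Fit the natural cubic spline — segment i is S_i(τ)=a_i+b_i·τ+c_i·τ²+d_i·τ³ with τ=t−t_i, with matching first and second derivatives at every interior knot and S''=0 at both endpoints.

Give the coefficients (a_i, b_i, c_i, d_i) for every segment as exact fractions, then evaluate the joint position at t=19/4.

Δ: Δ0=-5/3, Δ1=2, Δ2=2, Δ3=2, Δ4=-5/3
row 1: diag=8, rhs=22; c'=1/8, d'=11/4
row 2: denom=4−1·1/8=31/8; d'=(0−1·11/4)/(31/8)=-22/31
row 3: denom=6−1·8/31=178/31; d'=(0−1·-22/31)/(178/31)=11/89
row 4: denom=10−2·31/89=828/89; d'=(-22−2·11/89)/(828/89)=-55/23
back: M4=-55/23
back: M3=11/89−31/89·-55/23=22/23
back: M2=-22/31−8/31·22/23=-22/23
back: M1=11/4−1/8·-22/23=66/23
M: M0=0, M1=66/23, M2=-22/23, M3=22/23, M4=-55/23, M5=0
seg 0: a=0, c=M0/2=0, d=(M1−M0)/(6·3)=11/69, b=Δ0−h0·(2M0+M1)/6=-214/69
seg 1: a=-5, c=M1/2=33/23, d=(M2−M1)/(6·1)=-44/69, b=Δ1−h1·(2M1+M2)/6=83/69
seg 2: a=-3, c=M2/2=-11/23, d=(M3−M2)/(6·1)=22/69, b=Δ2−h2·(2M2+M3)/6=149/69
seg 3: a=-1, c=M3/2=11/23, d=(M4−M3)/(6·2)=-77/276, b=Δ3−h3·(2M3+M4)/6=149/69
seg 4: a=3, c=M4/2=-55/46, d=(M5−M4)/(6·3)=55/414, b=Δ4−h4·(2M4+M5)/6=50/69
t_q=19/4 → seg 2, τ=3/4; S=-3+149/69·τ+-11/23·τ²+22/69·τ³=-1115/736

  seg 0: a=0 b=-214/69 c=0 d=11/69
  seg 1: a=-5 b=83/69 c=33/23 d=-44/69
  seg 2: a=-3 b=149/69 c=-11/23 d=22/69
  seg 3: a=-1 b=149/69 c=11/23 d=-77/276
  seg 4: a=3 b=50/69 c=-55/46 d=55/414
S(19/4) = -1115/736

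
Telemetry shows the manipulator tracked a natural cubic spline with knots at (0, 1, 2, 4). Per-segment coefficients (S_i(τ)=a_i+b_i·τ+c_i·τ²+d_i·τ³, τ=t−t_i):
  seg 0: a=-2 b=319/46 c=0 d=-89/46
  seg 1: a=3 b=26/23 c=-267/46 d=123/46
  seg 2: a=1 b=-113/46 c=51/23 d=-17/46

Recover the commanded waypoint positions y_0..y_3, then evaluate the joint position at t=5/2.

y_0=-2 y_1=3 y_2=1 y_3=2
S(5/2) = 103/368

y_0 = S_0(0) = a_0 = -2
y_1 = S_1(0) = a_1 = 3
y_2 = S_2(0) = a_2 = 1
y_3 = S_2(2) = 2
t_q=5/2 is in segment 2 (τ=1/2); S_2(τ)=103/368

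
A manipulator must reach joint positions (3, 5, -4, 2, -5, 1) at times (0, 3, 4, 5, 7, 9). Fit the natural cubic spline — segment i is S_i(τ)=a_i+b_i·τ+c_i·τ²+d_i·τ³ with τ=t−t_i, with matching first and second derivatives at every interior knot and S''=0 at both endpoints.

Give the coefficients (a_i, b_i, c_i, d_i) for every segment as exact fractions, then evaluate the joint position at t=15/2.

Δ: Δ0=2/3, Δ1=-9, Δ2=6, Δ3=-7/2, Δ4=3
row 1: diag=8, rhs=-58; c'=1/8, d'=-29/4
row 2: denom=4−1·1/8=31/8; d'=(90−1·-29/4)/(31/8)=778/31
row 3: denom=6−1·8/31=178/31; d'=(-57−1·778/31)/(178/31)=-2545/178
row 4: denom=8−2·31/89=650/89; d'=(39−2·-2545/178)/(650/89)=3008/325
back: M4=3008/325
back: M3=-2545/178−31/89·3008/325=-11389/650
back: M2=778/31−8/31·-11389/650=9626/325
back: M1=-29/4−1/8·9626/325=-7119/650
M: M0=0, M1=-7119/650, M2=9626/325, M3=-11389/650, M4=3008/325, M5=0
seg 0: a=3, c=M0/2=0, d=(M1−M0)/(6·3)=-791/1300, b=Δ0−h0·(2M0+M1)/6=23957/3900
seg 1: a=5, c=M1/2=-7119/1300, d=(M2−M1)/(6·1)=26371/3900, b=Δ1−h1·(2M1+M2)/6=-20057/1950
seg 2: a=-4, c=M2/2=4813/325, d=(M3−M2)/(6·1)=-2357/300, b=Δ2−h2·(2M2+M3)/6=-743/780
seg 3: a=2, c=M3/2=-11389/1300, d=(M4−M3)/(6·2)=3481/1560, b=Δ3−h3·(2M3+M4)/6=9937/1950
seg 4: a=-5, c=M4/2=1504/325, d=(M5−M4)/(6·2)=-752/975, b=Δ4−h4·(2M4+M5)/6=-3091/975
t_q=15/2 → seg 4, τ=1/2; S=-5+-3091/975·τ+1504/325·τ²+-752/975·τ³=-3591/650

  seg 0: a=3 b=23957/3900 c=0 d=-791/1300
  seg 1: a=5 b=-20057/1950 c=-7119/1300 d=26371/3900
  seg 2: a=-4 b=-743/780 c=4813/325 d=-2357/300
  seg 3: a=2 b=9937/1950 c=-11389/1300 d=3481/1560
  seg 4: a=-5 b=-3091/975 c=1504/325 d=-752/975
S(15/2) = -3591/650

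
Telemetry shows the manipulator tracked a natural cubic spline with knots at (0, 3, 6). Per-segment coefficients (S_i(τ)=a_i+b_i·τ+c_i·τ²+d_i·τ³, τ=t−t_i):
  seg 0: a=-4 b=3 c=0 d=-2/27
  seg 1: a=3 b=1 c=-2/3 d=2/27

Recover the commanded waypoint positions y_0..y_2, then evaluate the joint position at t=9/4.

y_0 = S_0(0) = a_0 = -4
y_1 = S_1(0) = a_1 = 3
y_2 = S_1(3) = 2
t_q=9/4 is in segment 0 (τ=9/4); S_0(τ)=61/32

y_0=-4 y_1=3 y_2=2
S(9/4) = 61/32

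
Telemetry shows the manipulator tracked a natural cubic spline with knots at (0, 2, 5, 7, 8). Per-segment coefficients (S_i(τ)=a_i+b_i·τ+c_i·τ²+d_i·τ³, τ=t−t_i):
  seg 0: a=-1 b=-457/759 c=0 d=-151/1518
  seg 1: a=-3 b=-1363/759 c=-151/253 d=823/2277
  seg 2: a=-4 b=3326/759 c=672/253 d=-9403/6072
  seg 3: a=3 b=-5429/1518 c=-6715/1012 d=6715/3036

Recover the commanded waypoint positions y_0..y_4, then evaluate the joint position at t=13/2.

y_0 = S_0(0) = a_0 = -1
y_1 = S_1(0) = a_1 = -3
y_2 = S_2(0) = a_2 = -4
y_3 = S_3(0) = a_3 = 3
y_4 = S_3(1) = -5
t_q=13/2 is in segment 2 (τ=3/2); S_2(τ)=53805/16192

y_0=-1 y_1=-3 y_2=-4 y_3=3 y_4=-5
S(13/2) = 53805/16192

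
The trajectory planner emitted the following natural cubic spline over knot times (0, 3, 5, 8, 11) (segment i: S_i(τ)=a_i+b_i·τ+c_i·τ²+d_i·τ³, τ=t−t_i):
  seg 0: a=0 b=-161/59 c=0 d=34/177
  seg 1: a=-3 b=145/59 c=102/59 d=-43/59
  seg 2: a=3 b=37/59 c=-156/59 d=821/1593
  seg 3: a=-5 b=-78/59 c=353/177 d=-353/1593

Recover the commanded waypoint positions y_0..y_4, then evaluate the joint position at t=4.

y_0 = S_0(0) = a_0 = 0
y_1 = S_1(0) = a_1 = -3
y_2 = S_2(0) = a_2 = 3
y_3 = S_3(0) = a_3 = -5
y_4 = S_3(3) = 3
t_q=4 is in segment 1 (τ=1); S_1(τ)=27/59

y_0=0 y_1=-3 y_2=3 y_3=-5 y_4=3
S(4) = 27/59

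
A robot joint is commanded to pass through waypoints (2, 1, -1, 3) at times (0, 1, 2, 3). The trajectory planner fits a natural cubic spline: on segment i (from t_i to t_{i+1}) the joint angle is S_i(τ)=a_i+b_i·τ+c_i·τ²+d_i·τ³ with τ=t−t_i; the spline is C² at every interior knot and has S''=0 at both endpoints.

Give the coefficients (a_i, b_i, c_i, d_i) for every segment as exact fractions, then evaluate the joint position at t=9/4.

Δ: Δ0=-1, Δ1=-2, Δ2=4
row 1: diag=4, rhs=-6; c'=1/4, d'=-3/2
row 2: denom=4−1·1/4=15/4; d'=(36−1·-3/2)/(15/4)=10
back: M2=10
back: M1=-3/2−1/4·10=-4
M: M0=0, M1=-4, M2=10, M3=0
seg 0: a=2, c=M0/2=0, d=(M1−M0)/(6·1)=-2/3, b=Δ0−h0·(2M0+M1)/6=-1/3
seg 1: a=1, c=M1/2=-2, d=(M2−M1)/(6·1)=7/3, b=Δ1−h1·(2M1+M2)/6=-7/3
seg 2: a=-1, c=M2/2=5, d=(M3−M2)/(6·1)=-5/3, b=Δ2−h2·(2M2+M3)/6=2/3
t_q=9/4 → seg 2, τ=1/4; S=-1+2/3·τ+5·τ²+-5/3·τ³=-35/64

  seg 0: a=2 b=-1/3 c=0 d=-2/3
  seg 1: a=1 b=-7/3 c=-2 d=7/3
  seg 2: a=-1 b=2/3 c=5 d=-5/3
S(9/4) = -35/64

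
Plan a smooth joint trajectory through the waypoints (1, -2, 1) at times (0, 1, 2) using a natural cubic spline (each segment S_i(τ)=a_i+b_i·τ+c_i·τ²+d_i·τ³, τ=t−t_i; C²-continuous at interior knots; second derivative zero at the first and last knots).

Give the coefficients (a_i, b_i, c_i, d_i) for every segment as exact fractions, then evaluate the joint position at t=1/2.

Δ: Δ0=-3, Δ1=3
row 1: diag=4, rhs=36; c'=1/4, d'=9
back: M1=9
M: M0=0, M1=9, M2=0
seg 0: a=1, c=M0/2=0, d=(M1−M0)/(6·1)=3/2, b=Δ0−h0·(2M0+M1)/6=-9/2
seg 1: a=-2, c=M1/2=9/2, d=(M2−M1)/(6·1)=-3/2, b=Δ1−h1·(2M1+M2)/6=0
t_q=1/2 → seg 0, τ=1/2; S=1+-9/2·τ+0·τ²+3/2·τ³=-17/16

  seg 0: a=1 b=-9/2 c=0 d=3/2
  seg 1: a=-2 b=0 c=9/2 d=-3/2
S(1/2) = -17/16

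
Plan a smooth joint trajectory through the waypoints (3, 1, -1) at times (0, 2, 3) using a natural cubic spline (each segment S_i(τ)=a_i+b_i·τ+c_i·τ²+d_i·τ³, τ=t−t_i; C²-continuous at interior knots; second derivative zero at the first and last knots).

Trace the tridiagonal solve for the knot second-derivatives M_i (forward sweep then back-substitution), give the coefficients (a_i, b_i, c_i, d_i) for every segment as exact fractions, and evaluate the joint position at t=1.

Δ: Δ0=-1, Δ1=-2
row 1: diag=6, rhs=-6; c'=1/6, d'=-1
back: M1=-1
M: M0=0, M1=-1, M2=0
seg 0: a=3, c=M0/2=0, d=(M1−M0)/(6·2)=-1/12, b=Δ0−h0·(2M0+M1)/6=-2/3
seg 1: a=1, c=M1/2=-1/2, d=(M2−M1)/(6·1)=1/6, b=Δ1−h1·(2M1+M2)/6=-5/3
t_q=1 → seg 0, τ=1; S=3+-2/3·τ+0·τ²+-1/12·τ³=9/4

  seg 0: a=3 b=-2/3 c=0 d=-1/12
  seg 1: a=1 b=-5/3 c=-1/2 d=1/6
S(1) = 9/4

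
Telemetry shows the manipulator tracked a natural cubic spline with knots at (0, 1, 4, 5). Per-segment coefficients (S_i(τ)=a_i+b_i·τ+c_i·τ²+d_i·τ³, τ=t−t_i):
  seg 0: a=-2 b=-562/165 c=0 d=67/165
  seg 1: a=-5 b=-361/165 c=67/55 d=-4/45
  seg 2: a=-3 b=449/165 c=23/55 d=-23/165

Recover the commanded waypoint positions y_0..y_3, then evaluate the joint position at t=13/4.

y_0 = S_0(0) = a_0 = -2
y_1 = S_1(0) = a_1 = -5
y_2 = S_2(0) = a_2 = -3
y_3 = S_2(1) = 0
t_q=13/4 is in segment 1 (τ=9/4); S_1(τ)=-1049/220

y_0=-2 y_1=-5 y_2=-3 y_3=0
S(13/4) = -1049/220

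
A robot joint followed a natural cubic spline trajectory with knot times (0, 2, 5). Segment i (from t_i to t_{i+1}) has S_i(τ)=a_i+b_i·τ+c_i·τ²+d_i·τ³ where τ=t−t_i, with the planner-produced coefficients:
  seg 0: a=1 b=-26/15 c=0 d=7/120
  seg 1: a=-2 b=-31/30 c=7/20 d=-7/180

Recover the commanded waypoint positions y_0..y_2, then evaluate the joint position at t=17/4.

y_0 = S_0(0) = a_0 = 1
y_1 = S_1(0) = a_1 = -2
y_2 = S_1(3) = -3
t_q=17/4 is in segment 1 (τ=9/4); S_1(τ)=-767/256

y_0=1 y_1=-2 y_2=-3
S(17/4) = -767/256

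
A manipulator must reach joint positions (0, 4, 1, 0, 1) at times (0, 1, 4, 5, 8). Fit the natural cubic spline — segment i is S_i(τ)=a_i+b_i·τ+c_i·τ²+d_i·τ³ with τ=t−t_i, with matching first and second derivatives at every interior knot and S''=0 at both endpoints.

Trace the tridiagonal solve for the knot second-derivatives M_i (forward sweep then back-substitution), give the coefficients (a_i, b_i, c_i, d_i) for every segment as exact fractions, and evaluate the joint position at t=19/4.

Δ: Δ0=4, Δ1=-1, Δ2=-1, Δ3=1/3
row 1: diag=8, rhs=-30; c'=3/8, d'=-15/4
row 2: denom=8−3·3/8=55/8; d'=(0−3·-15/4)/(55/8)=18/11
row 3: denom=8−1·8/55=432/55; d'=(8−1·18/11)/(432/55)=175/216
back: M3=175/216
back: M2=18/11−8/55·175/216=41/27
back: M1=-15/4−3/8·41/27=-311/72
M: M0=0, M1=-311/72, M2=41/27, M3=175/216, M4=0
seg 0: a=0, c=M0/2=0, d=(M1−M0)/(6·1)=-311/432, b=Δ0−h0·(2M0+M1)/6=2039/432
seg 1: a=4, c=M1/2=-311/144, d=(M2−M1)/(6·3)=1261/3888, b=Δ1−h1·(2M1+M2)/6=553/216
seg 2: a=1, c=M2/2=41/54, d=(M3−M2)/(6·1)=-17/144, b=Δ2−h2·(2M2+M3)/6=-709/432
seg 3: a=0, c=M3/2=175/432, d=(M4−M3)/(6·3)=-175/3888, b=Δ3−h3·(2M3+M4)/6=-103/216
t_q=19/4 → seg 2, τ=3/4; S=1+-709/432·τ+41/54·τ²+-17/144·τ³=1349/9216

  seg 0: a=0 b=2039/432 c=0 d=-311/432
  seg 1: a=4 b=553/216 c=-311/144 d=1261/3888
  seg 2: a=1 b=-709/432 c=41/54 d=-17/144
  seg 3: a=0 b=-103/216 c=175/432 d=-175/3888
S(19/4) = 1349/9216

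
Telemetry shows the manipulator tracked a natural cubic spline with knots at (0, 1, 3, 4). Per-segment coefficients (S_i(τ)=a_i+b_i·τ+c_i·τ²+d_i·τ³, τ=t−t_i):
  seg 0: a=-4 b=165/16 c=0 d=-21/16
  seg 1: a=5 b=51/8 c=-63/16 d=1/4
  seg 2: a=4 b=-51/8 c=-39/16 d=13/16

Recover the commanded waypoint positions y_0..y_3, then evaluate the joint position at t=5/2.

y_0 = S_0(0) = a_0 = -4
y_1 = S_1(0) = a_1 = 5
y_2 = S_2(0) = a_2 = 4
y_3 = S_2(1) = -4
t_q=5/2 is in segment 1 (τ=3/2); S_1(τ)=419/64

y_0=-4 y_1=5 y_2=4 y_3=-4
S(5/2) = 419/64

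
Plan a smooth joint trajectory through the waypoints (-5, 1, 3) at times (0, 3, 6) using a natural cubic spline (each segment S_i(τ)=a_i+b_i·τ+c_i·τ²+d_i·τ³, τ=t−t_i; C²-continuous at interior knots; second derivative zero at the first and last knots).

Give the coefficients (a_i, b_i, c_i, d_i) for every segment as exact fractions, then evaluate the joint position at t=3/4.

  seg 0: a=-5 b=7/3 c=0 d=-1/27
  seg 1: a=1 b=4/3 c=-1/3 d=1/27
S(3/4) = -209/64

Δ: Δ0=2, Δ1=2/3
row 1: diag=12, rhs=-8; c'=1/4, d'=-2/3
back: M1=-2/3
M: M0=0, M1=-2/3, M2=0
seg 0: a=-5, c=M0/2=0, d=(M1−M0)/(6·3)=-1/27, b=Δ0−h0·(2M0+M1)/6=7/3
seg 1: a=1, c=M1/2=-1/3, d=(M2−M1)/(6·3)=1/27, b=Δ1−h1·(2M1+M2)/6=4/3
t_q=3/4 → seg 0, τ=3/4; S=-5+7/3·τ+0·τ²+-1/27·τ³=-209/64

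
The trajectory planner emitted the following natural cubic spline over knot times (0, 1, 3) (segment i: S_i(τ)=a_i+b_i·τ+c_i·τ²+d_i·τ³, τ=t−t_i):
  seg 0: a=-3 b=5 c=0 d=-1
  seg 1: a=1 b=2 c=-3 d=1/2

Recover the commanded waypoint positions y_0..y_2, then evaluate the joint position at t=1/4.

y_0=-3 y_1=1 y_2=-3
S(1/4) = -113/64

y_0 = S_0(0) = a_0 = -3
y_1 = S_1(0) = a_1 = 1
y_2 = S_1(2) = -3
t_q=1/4 is in segment 0 (τ=1/4); S_0(τ)=-113/64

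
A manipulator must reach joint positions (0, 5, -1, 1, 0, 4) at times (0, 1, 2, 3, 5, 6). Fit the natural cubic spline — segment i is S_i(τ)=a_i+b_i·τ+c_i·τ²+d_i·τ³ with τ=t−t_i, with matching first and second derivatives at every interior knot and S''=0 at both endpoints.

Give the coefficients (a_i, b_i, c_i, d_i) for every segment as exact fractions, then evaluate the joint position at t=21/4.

Δ: Δ0=5, Δ1=-6, Δ2=2, Δ3=-1/2, Δ4=4
row 1: diag=4, rhs=-66; c'=1/4, d'=-33/2
row 2: denom=4−1·1/4=15/4; d'=(48−1·-33/2)/(15/4)=86/5
row 3: denom=6−1·4/15=86/15; d'=(-15−1·86/5)/(86/15)=-483/86
row 4: denom=6−2·15/43=228/43; d'=(27−2·-483/86)/(228/43)=137/19
back: M4=137/19
back: M3=-483/86−15/43·137/19=-309/38
back: M2=86/5−4/15·-309/38=368/19
back: M1=-33/2−1/4·368/19=-811/38
M: M0=0, M1=-811/38, M2=368/19, M3=-309/38, M4=137/19, M5=0
seg 0: a=0, c=M0/2=0, d=(M1−M0)/(6·1)=-811/228, b=Δ0−h0·(2M0+M1)/6=1951/228
seg 1: a=5, c=M1/2=-811/76, d=(M2−M1)/(6·1)=1547/228, b=Δ1−h1·(2M1+M2)/6=-241/114
seg 2: a=-1, c=M2/2=184/19, d=(M3−M2)/(6·1)=-55/12, b=Δ2−h2·(2M2+M3)/6=-707/228
seg 3: a=1, c=M3/2=-309/76, d=(M4−M3)/(6·2)=583/456, b=Δ3−h3·(2M3+M4)/6=287/114
seg 4: a=0, c=M4/2=137/38, d=(M5−M4)/(6·1)=-137/114, b=Δ4−h4·(2M4+M5)/6=91/57
t_q=21/4 → seg 4, τ=1/4; S=0+91/57·τ+137/38·τ²+-137/114·τ³=1473/2432

  seg 0: a=0 b=1951/228 c=0 d=-811/228
  seg 1: a=5 b=-241/114 c=-811/76 d=1547/228
  seg 2: a=-1 b=-707/228 c=184/19 d=-55/12
  seg 3: a=1 b=287/114 c=-309/76 d=583/456
  seg 4: a=0 b=91/57 c=137/38 d=-137/114
S(21/4) = 1473/2432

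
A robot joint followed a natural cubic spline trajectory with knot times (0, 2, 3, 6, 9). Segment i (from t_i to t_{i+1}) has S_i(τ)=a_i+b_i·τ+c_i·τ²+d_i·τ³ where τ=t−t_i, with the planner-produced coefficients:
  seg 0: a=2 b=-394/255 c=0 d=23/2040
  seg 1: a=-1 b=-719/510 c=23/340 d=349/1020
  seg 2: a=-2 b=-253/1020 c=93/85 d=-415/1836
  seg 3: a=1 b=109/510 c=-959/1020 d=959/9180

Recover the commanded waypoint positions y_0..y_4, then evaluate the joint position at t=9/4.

y_0 = S_0(0) = a_0 = 2
y_1 = S_1(0) = a_1 = -1
y_2 = S_2(0) = a_2 = -2
y_3 = S_3(0) = a_3 = 1
y_4 = S_3(3) = -4
t_q=9/4 is in segment 1 (τ=1/4); S_1(τ)=-29221/21760

y_0=2 y_1=-1 y_2=-2 y_3=1 y_4=-4
S(9/4) = -29221/21760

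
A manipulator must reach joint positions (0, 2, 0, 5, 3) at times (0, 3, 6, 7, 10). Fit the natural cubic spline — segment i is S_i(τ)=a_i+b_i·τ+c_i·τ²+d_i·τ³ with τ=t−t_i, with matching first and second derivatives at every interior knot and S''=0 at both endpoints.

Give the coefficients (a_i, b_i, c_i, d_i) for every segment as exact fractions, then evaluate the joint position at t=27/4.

Δ: Δ0=2/3, Δ1=-2/3, Δ2=5, Δ3=-2/3
row 1: diag=12, rhs=-8; c'=1/4, d'=-2/3
row 2: denom=8−3·1/4=29/4; d'=(34−3·-2/3)/(29/4)=144/29
row 3: denom=8−1·4/29=228/29; d'=(-34−1·144/29)/(228/29)=-565/114
back: M3=-565/114
back: M2=144/29−4/29·-565/114=322/57
back: M1=-2/3−1/4·322/57=-79/38
M: M0=0, M1=-79/38, M2=322/57, M3=-565/114, M4=0
seg 0: a=0, c=M0/2=0, d=(M1−M0)/(6·3)=-79/684, b=Δ0−h0·(2M0+M1)/6=389/228
seg 1: a=2, c=M1/2=-79/76, d=(M2−M1)/(6·3)=881/2052, b=Δ1−h1·(2M1+M2)/6=-161/114
seg 2: a=0, c=M2/2=161/57, d=(M3−M2)/(6·1)=-403/228, b=Δ2−h2·(2M2+M3)/6=899/228
seg 3: a=5, c=M3/2=-565/228, d=(M4−M3)/(6·3)=565/2052, b=Δ3−h3·(2M3+M4)/6=163/38
t_q=27/4 → seg 2, τ=3/4; S=0+899/228·τ+161/57·τ²+-403/228·τ³=18485/4864

  seg 0: a=0 b=389/228 c=0 d=-79/684
  seg 1: a=2 b=-161/114 c=-79/76 d=881/2052
  seg 2: a=0 b=899/228 c=161/57 d=-403/228
  seg 3: a=5 b=163/38 c=-565/228 d=565/2052
S(27/4) = 18485/4864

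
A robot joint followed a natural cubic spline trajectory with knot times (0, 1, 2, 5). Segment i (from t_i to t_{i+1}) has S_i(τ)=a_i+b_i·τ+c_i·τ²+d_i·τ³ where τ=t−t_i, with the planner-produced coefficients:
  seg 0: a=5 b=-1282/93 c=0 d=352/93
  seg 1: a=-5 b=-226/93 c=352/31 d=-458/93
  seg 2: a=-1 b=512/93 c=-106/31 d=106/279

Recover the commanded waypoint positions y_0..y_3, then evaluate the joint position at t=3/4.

y_0=5 y_1=-5 y_2=-1 y_3=-5
S(3/4) = -116/31

y_0 = S_0(0) = a_0 = 5
y_1 = S_1(0) = a_1 = -5
y_2 = S_2(0) = a_2 = -1
y_3 = S_2(3) = -5
t_q=3/4 is in segment 0 (τ=3/4); S_0(τ)=-116/31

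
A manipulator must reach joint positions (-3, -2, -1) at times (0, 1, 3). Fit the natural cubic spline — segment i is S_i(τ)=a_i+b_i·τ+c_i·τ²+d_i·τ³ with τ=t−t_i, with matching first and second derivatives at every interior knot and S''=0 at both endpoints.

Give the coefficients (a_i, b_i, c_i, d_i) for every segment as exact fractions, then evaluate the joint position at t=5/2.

  seg 0: a=-3 b=13/12 c=0 d=-1/12
  seg 1: a=-2 b=5/6 c=-1/4 d=1/24
S(5/2) = -75/64

Δ: Δ0=1, Δ1=1/2
row 1: diag=6, rhs=-3; c'=1/3, d'=-1/2
back: M1=-1/2
M: M0=0, M1=-1/2, M2=0
seg 0: a=-3, c=M0/2=0, d=(M1−M0)/(6·1)=-1/12, b=Δ0−h0·(2M0+M1)/6=13/12
seg 1: a=-2, c=M1/2=-1/4, d=(M2−M1)/(6·2)=1/24, b=Δ1−h1·(2M1+M2)/6=5/6
t_q=5/2 → seg 1, τ=3/2; S=-2+5/6·τ+-1/4·τ²+1/24·τ³=-75/64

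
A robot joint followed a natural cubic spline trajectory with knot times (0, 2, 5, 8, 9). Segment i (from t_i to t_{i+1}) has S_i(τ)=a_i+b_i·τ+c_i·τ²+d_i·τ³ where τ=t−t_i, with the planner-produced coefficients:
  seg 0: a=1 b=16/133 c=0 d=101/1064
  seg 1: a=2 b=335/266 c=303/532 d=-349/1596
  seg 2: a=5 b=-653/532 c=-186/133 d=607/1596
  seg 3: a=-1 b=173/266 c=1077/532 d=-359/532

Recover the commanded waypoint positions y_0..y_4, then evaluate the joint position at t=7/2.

y_0=1 y_1=2 y_2=5 y_3=-1 y_4=1
S(7/2) = 2695/608

y_0 = S_0(0) = a_0 = 1
y_1 = S_1(0) = a_1 = 2
y_2 = S_2(0) = a_2 = 5
y_3 = S_3(0) = a_3 = -1
y_4 = S_3(1) = 1
t_q=7/2 is in segment 1 (τ=3/2); S_1(τ)=2695/608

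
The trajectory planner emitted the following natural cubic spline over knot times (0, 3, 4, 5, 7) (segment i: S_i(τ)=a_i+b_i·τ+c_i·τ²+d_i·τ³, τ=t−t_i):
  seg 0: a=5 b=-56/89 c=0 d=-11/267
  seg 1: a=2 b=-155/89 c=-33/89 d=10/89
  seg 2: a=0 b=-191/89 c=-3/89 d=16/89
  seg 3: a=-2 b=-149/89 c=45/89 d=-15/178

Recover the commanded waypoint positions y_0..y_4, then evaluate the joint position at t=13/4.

y_0=5 y_1=2 y_2=0 y_3=-2 y_4=-4
S(13/4) = 4395/2848

y_0 = S_0(0) = a_0 = 5
y_1 = S_1(0) = a_1 = 2
y_2 = S_2(0) = a_2 = 0
y_3 = S_3(0) = a_3 = -2
y_4 = S_3(2) = -4
t_q=13/4 is in segment 1 (τ=1/4); S_1(τ)=4395/2848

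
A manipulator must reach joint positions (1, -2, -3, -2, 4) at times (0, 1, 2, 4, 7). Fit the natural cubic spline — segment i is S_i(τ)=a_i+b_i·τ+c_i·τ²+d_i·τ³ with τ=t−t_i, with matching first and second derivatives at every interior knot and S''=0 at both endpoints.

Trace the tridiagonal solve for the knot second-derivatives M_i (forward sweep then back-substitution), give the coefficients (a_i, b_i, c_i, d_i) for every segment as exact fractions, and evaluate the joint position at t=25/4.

  seg 0: a=1 b=-371/107 c=0 d=50/107
  seg 1: a=-2 b=-221/107 c=150/107 d=-36/107
  seg 2: a=-3 b=-29/107 c=42/107 d=-3/856
  seg 3: a=-2 b=269/214 c=159/428 d=-53/1284
S(25/4) = 61325/27392

Δ: Δ0=-3, Δ1=-1, Δ2=1/2, Δ3=2
row 1: diag=4, rhs=12; c'=1/4, d'=3
row 2: denom=6−1·1/4=23/4; d'=(9−1·3)/(23/4)=24/23
row 3: denom=10−2·8/23=214/23; d'=(9−2·24/23)/(214/23)=159/214
back: M3=159/214
back: M2=24/23−8/23·159/214=84/107
back: M1=3−1/4·84/107=300/107
M: M0=0, M1=300/107, M2=84/107, M3=159/214, M4=0
seg 0: a=1, c=M0/2=0, d=(M1−M0)/(6·1)=50/107, b=Δ0−h0·(2M0+M1)/6=-371/107
seg 1: a=-2, c=M1/2=150/107, d=(M2−M1)/(6·1)=-36/107, b=Δ1−h1·(2M1+M2)/6=-221/107
seg 2: a=-3, c=M2/2=42/107, d=(M3−M2)/(6·2)=-3/856, b=Δ2−h2·(2M2+M3)/6=-29/107
seg 3: a=-2, c=M3/2=159/428, d=(M4−M3)/(6·3)=-53/1284, b=Δ3−h3·(2M3+M4)/6=269/214
t_q=25/4 → seg 3, τ=9/4; S=-2+269/214·τ+159/428·τ²+-53/1284·τ³=61325/27392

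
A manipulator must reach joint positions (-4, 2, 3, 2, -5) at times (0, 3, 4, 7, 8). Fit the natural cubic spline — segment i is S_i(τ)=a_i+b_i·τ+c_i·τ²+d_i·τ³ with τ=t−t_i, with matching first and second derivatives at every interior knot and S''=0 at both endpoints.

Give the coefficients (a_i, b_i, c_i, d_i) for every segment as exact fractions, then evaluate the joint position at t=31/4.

  seg 0: a=-4 b=1057/432 c=0 d=-193/3888
  seg 1: a=2 b=239/216 c=-193/432 d=49/144
  seg 2: a=3 b=533/432 c=31/54 d=-1421/3888
  seg 3: a=2 b=-1121/216 c=-391/144 d=391/432
S(31/4) = -27997/9216

Δ: Δ0=2, Δ1=1, Δ2=-1/3, Δ3=-7
row 1: diag=8, rhs=-6; c'=1/8, d'=-3/4
row 2: denom=8−1·1/8=63/8; d'=(-8−1·-3/4)/(63/8)=-58/63
row 3: denom=8−3·8/21=48/7; d'=(-40−3·-58/63)/(48/7)=-391/72
back: M3=-391/72
back: M2=-58/63−8/21·-391/72=31/27
back: M1=-3/4−1/8·31/27=-193/216
M: M0=0, M1=-193/216, M2=31/27, M3=-391/72, M4=0
seg 0: a=-4, c=M0/2=0, d=(M1−M0)/(6·3)=-193/3888, b=Δ0−h0·(2M0+M1)/6=1057/432
seg 1: a=2, c=M1/2=-193/432, d=(M2−M1)/(6·1)=49/144, b=Δ1−h1·(2M1+M2)/6=239/216
seg 2: a=3, c=M2/2=31/54, d=(M3−M2)/(6·3)=-1421/3888, b=Δ2−h2·(2M2+M3)/6=533/432
seg 3: a=2, c=M3/2=-391/144, d=(M4−M3)/(6·1)=391/432, b=Δ3−h3·(2M3+M4)/6=-1121/216
t_q=31/4 → seg 3, τ=3/4; S=2+-1121/216·τ+-391/144·τ²+391/432·τ³=-27997/9216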